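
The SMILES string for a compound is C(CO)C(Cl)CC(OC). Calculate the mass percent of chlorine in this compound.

Atom tally by fragment:
  HOCH2CH2 → C:2 H:5 O:1
  CH(Cl) → C:1 H:1 Cl:1
  CH2 → C:1 H:2
  CH2OCH3 → C:2 H:5 O:1
Element totals:
  C: 6
  H: 13
  Cl: 1
  O: 2
Molecular formula: C6H13ClO2.
Molar mass = 152.618 g/mol.
Mass from Cl: 1 × 35.45 = 35.450 g/mol.
%Cl = 35.450 / 152.618 × 100 = 23.23%.

23.23%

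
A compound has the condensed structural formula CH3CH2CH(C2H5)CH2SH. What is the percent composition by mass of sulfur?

27.11%

Element totals:
  C: 6
  H: 14
  S: 1
Molecular formula: C6H14S.
Molar mass = 118.238 g/mol.
Mass from S: 1 × 32.06 = 32.060 g/mol.
%S = 32.060 / 118.238 × 100 = 27.11%.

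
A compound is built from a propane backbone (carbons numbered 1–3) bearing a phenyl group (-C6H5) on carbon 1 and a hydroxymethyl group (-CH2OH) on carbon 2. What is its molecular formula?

Atom tally by fragment:
  C6H5CH2 → C:7 H:7
  CH(CH2OH) → C:2 H:4 O:1
  CH3 → C:1 H:3
Element totals:
  C: 10
  H: 14
  O: 1

C10H14O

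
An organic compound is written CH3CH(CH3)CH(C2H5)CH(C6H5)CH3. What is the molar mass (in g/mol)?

190.33 g/mol

Element totals:
  C: 14
  H: 22
Molecular formula: C14H22.
  M = 14(12.011) + 22(1.008)
    = 168.154 + 22.176 = 190.330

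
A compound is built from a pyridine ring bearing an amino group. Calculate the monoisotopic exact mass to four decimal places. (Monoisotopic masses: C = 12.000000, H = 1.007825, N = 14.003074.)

94.0531

Atom tally by fragment:
  pyridine ring core → C:5 H:5 N:1
  (− 1 ring H displaced by substituents)
  + NH2 → N:1 H:2
Element totals:
  C: 5
  H: 6
  N: 2
Molecular formula: C5H6N2.
  M = 5(12.0) + 6(1.007825) + 2(14.003074)
    = 60.000000 + 6.046950 + 28.006148 = 94.053098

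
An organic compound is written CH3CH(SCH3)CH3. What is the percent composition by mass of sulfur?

35.55%

Atom tally by fragment:
  CH3 → C:1 H:3
  CH(SCH3) → C:2 H:4 S:1
  CH3 → C:1 H:3
Element totals:
  C: 4
  H: 10
  S: 1
Molecular formula: C4H10S.
Molar mass = 90.184 g/mol.
Mass from S: 1 × 32.06 = 32.060 g/mol.
%S = 32.060 / 90.184 × 100 = 35.55%.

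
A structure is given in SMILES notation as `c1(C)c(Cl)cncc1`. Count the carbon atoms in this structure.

Atom tally by fragment:
  pyridine ring core → C:5 H:5 N:1
  (− 2 ring H displaced by substituents)
  + CH3 → C:1 H:3
  + Cl → Cl:1
Element totals:
  C: 6
  H: 6
  Cl: 1
  N: 1

6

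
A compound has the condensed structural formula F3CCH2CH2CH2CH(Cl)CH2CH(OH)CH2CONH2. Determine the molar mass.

Atom tally by fragment:
  F3CCH2 → C:2 H:2 F:3
  CH2 → C:1 H:2
  CH2 → C:1 H:2
  CH(Cl) → C:1 H:1 Cl:1
  CH2 → C:1 H:2
  CH(OH) → C:1 H:2 O:1
  CH2CONH2 → C:2 H:4 O:1 N:1
Element totals:
  C: 9
  H: 15
  Cl: 1
  F: 3
  N: 1
  O: 2
Molecular formula: C9H15ClF3NO2.
  M = 9(12.011) + 15(1.008) + 35.45 + 3(18.998) + 14.007 + 2(15.999)
    = 108.099 + 15.120 + 35.450 + 56.994 + 14.007 + 31.998 = 261.668

261.67 g/mol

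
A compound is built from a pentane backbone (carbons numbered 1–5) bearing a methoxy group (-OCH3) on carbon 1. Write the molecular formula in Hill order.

Atom tally by fragment:
  CH3OCH2 → C:2 H:5 O:1
  CH2 → C:1 H:2
  CH2 → C:1 H:2
  CH2 → C:1 H:2
  CH3 → C:1 H:3
Element totals:
  C: 6
  H: 14
  O: 1

C6H14O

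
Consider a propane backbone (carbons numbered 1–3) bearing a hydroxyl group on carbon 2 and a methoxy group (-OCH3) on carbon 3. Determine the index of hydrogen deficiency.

Atom tally by fragment:
  CH3 → C:1 H:3
  CH(OH) → C:1 H:2 O:1
  CH2OCH3 → C:2 H:5 O:1
Element totals:
  C: 4
  H: 10
  O: 2
Molecular formula: C4H10O2.
DoU = (2C + 2 + N − H − X) / 2 = (2·4 + 2 + 0 − 10 − 0) / 2 = 0.

0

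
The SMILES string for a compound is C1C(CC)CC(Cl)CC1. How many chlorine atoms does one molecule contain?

1

Atom tally by fragment:
  cyclohexane ring core → C:6 H:12
  (− 2 ring H displaced by substituents)
  + C2H5 → C:2 H:5
  + Cl → Cl:1
Element totals:
  C: 8
  H: 15
  Cl: 1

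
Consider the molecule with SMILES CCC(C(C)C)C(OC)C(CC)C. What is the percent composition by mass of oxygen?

Atom tally by fragment:
  CH3 → C:1 H:3
  CH2 → C:1 H:2
  CH(CH(CH3)2) → C:4 H:8
  CH(OCH3) → C:2 H:4 O:1
  CH(C2H5) → C:3 H:6
  CH3 → C:1 H:3
Element totals:
  C: 12
  H: 26
  O: 1
Molecular formula: C12H26O.
Molar mass = 186.339 g/mol.
Mass from O: 1 × 15.999 = 15.999 g/mol.
%O = 15.999 / 186.339 × 100 = 8.59%.

8.59%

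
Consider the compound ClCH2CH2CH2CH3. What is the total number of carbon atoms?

Atom tally by fragment:
  ClCH2 → C:1 H:2 Cl:1
  CH2 → C:1 H:2
  CH2 → C:1 H:2
  CH3 → C:1 H:3
Element totals:
  C: 4
  H: 9
  Cl: 1

4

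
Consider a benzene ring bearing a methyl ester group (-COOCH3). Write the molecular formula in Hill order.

Atom tally by fragment:
  benzene ring core → C:6 H:6
  (− 1 ring H displaced by substituents)
  + COOCH3 → C:2 H:3 O:2
Element totals:
  C: 8
  H: 8
  O: 2

C8H8O2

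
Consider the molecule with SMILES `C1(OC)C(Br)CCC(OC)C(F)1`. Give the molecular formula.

C8H14BrFO2

Atom tally by fragment:
  cyclohexane ring core → C:6 H:12
  (− 4 ring H displaced by substituents)
  + OCH3 → C:1 H:3 O:1
  + Br → Br:1
  + OCH3 → C:1 H:3 O:1
  + F → F:1
Element totals:
  C: 8
  H: 14
  Br: 1
  F: 1
  O: 2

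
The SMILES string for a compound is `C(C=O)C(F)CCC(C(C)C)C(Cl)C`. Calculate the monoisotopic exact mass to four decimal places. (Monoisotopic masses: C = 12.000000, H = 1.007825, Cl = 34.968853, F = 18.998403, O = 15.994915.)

Atom tally by fragment:
  OHCCH2 → C:2 H:3 O:1
  CH(F) → C:1 H:1 F:1
  CH2 → C:1 H:2
  CH2 → C:1 H:2
  CH(CH(CH3)2) → C:4 H:8
  CH(Cl) → C:1 H:1 Cl:1
  CH3 → C:1 H:3
Element totals:
  C: 11
  H: 20
  Cl: 1
  F: 1
  O: 1
Molecular formula: C11H20ClFO.
  M = 11(12.0) + 20(1.007825) + 34.968853 + 18.998403 + 15.994915
    = 132.000000 + 20.156500 + 34.968853 + 18.998403 + 15.994915 = 222.118671

222.1187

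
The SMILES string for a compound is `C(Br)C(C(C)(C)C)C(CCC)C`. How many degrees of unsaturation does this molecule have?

Atom tally by fragment:
  BrCH2 → C:1 H:2 Br:1
  CH(C(CH3)3) → C:5 H:10
  CH(CH2CH2CH3) → C:4 H:8
  CH3 → C:1 H:3
Element totals:
  C: 11
  H: 23
  Br: 1
Molecular formula: C11H23Br.
DoU = (2C + 2 + N − H − X) / 2 = (2·11 + 2 + 0 − 23 − 1) / 2 = 0.

0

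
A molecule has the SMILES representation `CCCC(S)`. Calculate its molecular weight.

90.18 g/mol

Atom tally by fragment:
  CH3 → C:1 H:3
  CH2 → C:1 H:2
  CH2 → C:1 H:2
  CH2SH → C:1 H:3 S:1
Element totals:
  C: 4
  H: 10
  S: 1
Molecular formula: C4H10S.
  M = 4(12.011) + 10(1.008) + 32.06
    = 48.044 + 10.080 + 32.060 = 90.184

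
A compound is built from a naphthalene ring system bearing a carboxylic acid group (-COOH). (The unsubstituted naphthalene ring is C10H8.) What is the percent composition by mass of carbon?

76.73%

Atom tally by fragment:
  naphthalene ring system core → C:10 H:8
  (− 1 ring H displaced by substituents)
  + COOH → C:1 H:1 O:2
Element totals:
  C: 11
  H: 8
  O: 2
Molecular formula: C11H8O2.
Molar mass = 172.183 g/mol.
Mass from C: 11 × 12.011 = 132.121 g/mol.
%C = 132.121 / 172.183 × 100 = 76.73%.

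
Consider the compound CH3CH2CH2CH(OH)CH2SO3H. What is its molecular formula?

C5H12O4S

Element totals:
  C: 5
  H: 12
  O: 4
  S: 1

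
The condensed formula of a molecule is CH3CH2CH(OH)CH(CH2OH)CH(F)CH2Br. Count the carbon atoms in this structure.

7

Element totals:
  C: 7
  H: 14
  Br: 1
  F: 1
  O: 2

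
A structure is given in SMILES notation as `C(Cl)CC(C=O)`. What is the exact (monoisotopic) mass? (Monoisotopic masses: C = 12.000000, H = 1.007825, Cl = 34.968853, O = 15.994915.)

106.0185

Atom tally by fragment:
  ClCH2 → C:1 H:2 Cl:1
  CH2 → C:1 H:2
  CH2CHO → C:2 H:3 O:1
Element totals:
  C: 4
  H: 7
  Cl: 1
  O: 1
Molecular formula: C4H7ClO.
  M = 4(12.0) + 7(1.007825) + 34.968853 + 15.994915
    = 48.000000 + 7.054775 + 34.968853 + 15.994915 = 106.018543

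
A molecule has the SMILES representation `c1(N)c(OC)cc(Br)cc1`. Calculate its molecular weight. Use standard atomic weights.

Atom tally by fragment:
  benzene ring core → C:6 H:6
  (− 3 ring H displaced by substituents)
  + NH2 → N:1 H:2
  + OCH3 → C:1 H:3 O:1
  + Br → Br:1
Element totals:
  C: 7
  H: 8
  Br: 1
  N: 1
  O: 1
Molecular formula: C7H8BrNO.
  M = 7(12.011) + 8(1.008) + 79.904 + 14.007 + 15.999
    = 84.077 + 8.064 + 79.904 + 14.007 + 15.999 = 202.051

202.05 g/mol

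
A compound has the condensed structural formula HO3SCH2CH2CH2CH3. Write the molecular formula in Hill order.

Atom tally by fragment:
  HO3SCH2 → C:1 H:3 S:1 O:3
  CH2 → C:1 H:2
  CH2 → C:1 H:2
  CH3 → C:1 H:3
Element totals:
  C: 4
  H: 10
  O: 3
  S: 1

C4H10O3S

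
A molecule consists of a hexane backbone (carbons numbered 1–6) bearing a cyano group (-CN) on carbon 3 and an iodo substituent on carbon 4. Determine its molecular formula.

C7H12IN

Atom tally by fragment:
  CH3 → C:1 H:3
  CH2 → C:1 H:2
  CH(CN) → C:2 H:1 N:1
  CH(I) → C:1 H:1 I:1
  CH2 → C:1 H:2
  CH3 → C:1 H:3
Element totals:
  C: 7
  H: 12
  I: 1
  N: 1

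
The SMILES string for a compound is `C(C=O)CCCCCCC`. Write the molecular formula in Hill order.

C9H18O

Atom tally by fragment:
  OHCCH2 → C:2 H:3 O:1
  CH2 → C:1 H:2
  CH2 → C:1 H:2
  CH2 → C:1 H:2
  CH2 → C:1 H:2
  CH2 → C:1 H:2
  CH2 → C:1 H:2
  CH3 → C:1 H:3
Element totals:
  C: 9
  H: 18
  O: 1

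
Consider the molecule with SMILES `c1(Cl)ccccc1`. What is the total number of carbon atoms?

Atom tally by fragment:
  benzene ring core → C:6 H:6
  (− 1 ring H displaced by substituents)
  + Cl → Cl:1
Element totals:
  C: 6
  H: 5
  Cl: 1

6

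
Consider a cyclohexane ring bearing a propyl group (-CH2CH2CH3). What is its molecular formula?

Atom tally by fragment:
  cyclohexane ring core → C:6 H:12
  (− 1 ring H displaced by substituents)
  + CH2CH2CH3 → C:3 H:7
Element totals:
  C: 9
  H: 18

C9H18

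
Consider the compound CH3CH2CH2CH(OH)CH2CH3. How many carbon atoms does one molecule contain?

Atom tally by fragment:
  CH3 → C:1 H:3
  CH2 → C:1 H:2
  CH2 → C:1 H:2
  CH(OH) → C:1 H:2 O:1
  CH2 → C:1 H:2
  CH3 → C:1 H:3
Element totals:
  C: 6
  H: 14
  O: 1

6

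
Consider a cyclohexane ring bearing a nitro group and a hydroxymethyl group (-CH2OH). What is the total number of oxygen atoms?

3

Atom tally by fragment:
  cyclohexane ring core → C:6 H:12
  (− 2 ring H displaced by substituents)
  + NO2 → N:1 O:2
  + CH2OH → C:1 H:3 O:1
Element totals:
  C: 7
  H: 13
  N: 1
  O: 3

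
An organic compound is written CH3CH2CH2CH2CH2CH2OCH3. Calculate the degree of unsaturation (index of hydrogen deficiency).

Element totals:
  C: 7
  H: 16
  O: 1
Molecular formula: C7H16O.
DoU = (2C + 2 + N − H − X) / 2 = (2·7 + 2 + 0 − 16 − 0) / 2 = 0.

0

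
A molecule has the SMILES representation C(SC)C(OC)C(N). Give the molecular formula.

Atom tally by fragment:
  CH3SCH2 → C:2 H:5 S:1
  CH(OCH3) → C:2 H:4 O:1
  CH2NH2 → C:1 H:4 N:1
Element totals:
  C: 5
  H: 13
  N: 1
  O: 1
  S: 1

C5H13NOS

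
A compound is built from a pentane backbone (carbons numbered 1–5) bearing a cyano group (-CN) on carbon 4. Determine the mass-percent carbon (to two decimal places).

Atom tally by fragment:
  CH3 → C:1 H:3
  CH2 → C:1 H:2
  CH2 → C:1 H:2
  CH(CN) → C:2 H:1 N:1
  CH3 → C:1 H:3
Element totals:
  C: 6
  H: 11
  N: 1
Molecular formula: C6H11N.
Molar mass = 97.161 g/mol.
Mass from C: 6 × 12.011 = 72.066 g/mol.
%C = 72.066 / 97.161 × 100 = 74.17%.

74.17%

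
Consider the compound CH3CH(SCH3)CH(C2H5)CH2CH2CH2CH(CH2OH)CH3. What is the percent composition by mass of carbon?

Element totals:
  C: 12
  H: 26
  O: 1
  S: 1
Molecular formula: C12H26OS.
Molar mass = 218.399 g/mol.
Mass from C: 12 × 12.011 = 144.132 g/mol.
%C = 144.132 / 218.399 × 100 = 65.99%.

65.99%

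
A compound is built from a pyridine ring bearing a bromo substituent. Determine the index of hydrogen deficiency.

4

Atom tally by fragment:
  pyridine ring core → C:5 H:5 N:1
  (− 1 ring H displaced by substituents)
  + Br → Br:1
Element totals:
  C: 5
  H: 4
  Br: 1
  N: 1
Molecular formula: C5H4BrN.
DoU = (2C + 2 + N − H − X) / 2 = (2·5 + 2 + 1 − 4 − 1) / 2 = 4.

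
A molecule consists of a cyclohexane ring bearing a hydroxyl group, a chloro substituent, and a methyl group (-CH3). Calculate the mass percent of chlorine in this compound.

23.85%

Atom tally by fragment:
  cyclohexane ring core → C:6 H:12
  (− 3 ring H displaced by substituents)
  + OH → O:1 H:1
  + Cl → Cl:1
  + CH3 → C:1 H:3
Element totals:
  C: 7
  H: 13
  Cl: 1
  O: 1
Molecular formula: C7H13ClO.
Molar mass = 148.630 g/mol.
Mass from Cl: 1 × 35.45 = 35.450 g/mol.
%Cl = 35.450 / 148.630 × 100 = 23.85%.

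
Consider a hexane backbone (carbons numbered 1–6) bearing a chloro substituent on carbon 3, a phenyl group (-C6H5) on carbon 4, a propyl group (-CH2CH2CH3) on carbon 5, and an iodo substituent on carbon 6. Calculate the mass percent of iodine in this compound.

Atom tally by fragment:
  CH3 → C:1 H:3
  CH2 → C:1 H:2
  CH(Cl) → C:1 H:1 Cl:1
  CH(C6H5) → C:7 H:6
  CH(CH2CH2CH3) → C:4 H:8
  CH2I → C:1 H:2 I:1
Element totals:
  C: 15
  H: 22
  Cl: 1
  I: 1
Molecular formula: C15H22ClI.
Molar mass = 364.695 g/mol.
Mass from I: 1 × 126.904 = 126.904 g/mol.
%I = 126.904 / 364.695 × 100 = 34.80%.

34.80%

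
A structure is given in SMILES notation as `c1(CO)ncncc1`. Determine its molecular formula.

C5H6N2O

Atom tally by fragment:
  pyrimidine ring core → C:4 H:4 N:2
  (− 1 ring H displaced by substituents)
  + CH2OH → C:1 H:3 O:1
Element totals:
  C: 5
  H: 6
  N: 2
  O: 1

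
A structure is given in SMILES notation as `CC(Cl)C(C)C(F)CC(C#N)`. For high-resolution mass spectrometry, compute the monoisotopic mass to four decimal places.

Atom tally by fragment:
  CH3 → C:1 H:3
  CH(Cl) → C:1 H:1 Cl:1
  CH(CH3) → C:2 H:4
  CH(F) → C:1 H:1 F:1
  CH2 → C:1 H:2
  CH2CN → C:2 H:2 N:1
Element totals:
  C: 8
  H: 13
  Cl: 1
  F: 1
  N: 1
Molecular formula: C8H13ClFN.
  M = 8(12.0) + 13(1.007825) + 34.968853 + 18.998403 + 14.003074
    = 96.000000 + 13.101725 + 34.968853 + 18.998403 + 14.003074 = 177.072055

177.0721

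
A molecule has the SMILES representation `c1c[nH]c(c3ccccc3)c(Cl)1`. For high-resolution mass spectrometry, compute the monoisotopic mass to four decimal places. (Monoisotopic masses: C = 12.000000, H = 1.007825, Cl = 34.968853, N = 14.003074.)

177.0345

Atom tally by fragment:
  pyrrole ring core → C:4 H:5 N:1
  (− 2 ring H displaced by substituents)
  + C6H5 → C:6 H:5
  + Cl → Cl:1
Element totals:
  C: 10
  H: 8
  Cl: 1
  N: 1
Molecular formula: C10H8ClN.
  M = 10(12.0) + 8(1.007825) + 34.968853 + 14.003074
    = 120.000000 + 8.062600 + 34.968853 + 14.003074 = 177.034527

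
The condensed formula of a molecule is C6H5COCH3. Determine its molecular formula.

C8H8O

Atom tally by fragment:
  benzene ring core → C:6 H:6
  (− 1 ring H displaced by substituents)
  + COCH3 → C:2 H:3 O:1
Element totals:
  C: 8
  H: 8
  O: 1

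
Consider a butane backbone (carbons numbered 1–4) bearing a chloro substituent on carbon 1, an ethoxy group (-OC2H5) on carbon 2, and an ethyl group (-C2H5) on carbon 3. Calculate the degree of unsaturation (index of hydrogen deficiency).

0

Atom tally by fragment:
  ClCH2 → C:1 H:2 Cl:1
  CH(OC2H5) → C:3 H:6 O:1
  CH(C2H5) → C:3 H:6
  CH3 → C:1 H:3
Element totals:
  C: 8
  H: 17
  Cl: 1
  O: 1
Molecular formula: C8H17ClO.
DoU = (2C + 2 + N − H − X) / 2 = (2·8 + 2 + 0 − 17 − 1) / 2 = 0.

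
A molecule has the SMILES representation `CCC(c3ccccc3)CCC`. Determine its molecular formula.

Atom tally by fragment:
  CH3 → C:1 H:3
  CH2 → C:1 H:2
  CH(C6H5) → C:7 H:6
  CH2 → C:1 H:2
  CH2 → C:1 H:2
  CH3 → C:1 H:3
Element totals:
  C: 12
  H: 18

C12H18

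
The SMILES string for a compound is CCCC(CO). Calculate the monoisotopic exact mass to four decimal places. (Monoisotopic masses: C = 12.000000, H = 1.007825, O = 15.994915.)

88.0888

Atom tally by fragment:
  CH3 → C:1 H:3
  CH2 → C:1 H:2
  CH2 → C:1 H:2
  CH2CH2OH → C:2 H:5 O:1
Element totals:
  C: 5
  H: 12
  O: 1
Molecular formula: C5H12O.
  M = 5(12.0) + 12(1.007825) + 15.994915
    = 60.000000 + 12.093900 + 15.994915 = 88.088815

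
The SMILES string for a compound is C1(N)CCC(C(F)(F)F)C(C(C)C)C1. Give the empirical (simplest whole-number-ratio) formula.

Atom tally by fragment:
  cyclohexane ring core → C:6 H:12
  (− 3 ring H displaced by substituents)
  + NH2 → N:1 H:2
  + CF3 → C:1 F:3
  + CH(CH3)2 → C:3 H:7
Element totals:
  C: 10
  H: 18
  F: 3
  N: 1
Molecular formula: C10H18F3N.
gcd of subscripts (10, 3, 18, 1) = 1, so the empirical formula equals the molecular formula.

C10H18F3N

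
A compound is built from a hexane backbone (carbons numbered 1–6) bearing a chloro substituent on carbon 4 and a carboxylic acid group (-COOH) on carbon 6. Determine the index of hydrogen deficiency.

Atom tally by fragment:
  CH3 → C:1 H:3
  CH2 → C:1 H:2
  CH2 → C:1 H:2
  CH(Cl) → C:1 H:1 Cl:1
  CH2 → C:1 H:2
  CH2COOH → C:2 H:3 O:2
Element totals:
  C: 7
  H: 13
  Cl: 1
  O: 2
Molecular formula: C7H13ClO2.
DoU = (2C + 2 + N − H − X) / 2 = (2·7 + 2 + 0 − 13 − 1) / 2 = 1.

1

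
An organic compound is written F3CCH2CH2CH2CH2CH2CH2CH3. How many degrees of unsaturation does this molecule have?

Element totals:
  C: 8
  H: 15
  F: 3
Molecular formula: C8H15F3.
DoU = (2C + 2 + N − H − X) / 2 = (2·8 + 2 + 0 − 15 − 3) / 2 = 0.

0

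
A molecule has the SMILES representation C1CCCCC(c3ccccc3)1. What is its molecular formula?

Atom tally by fragment:
  cyclohexane ring core → C:6 H:12
  (− 1 ring H displaced by substituents)
  + C6H5 → C:6 H:5
Element totals:
  C: 12
  H: 16

C12H16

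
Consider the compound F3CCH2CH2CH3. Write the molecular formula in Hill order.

Atom tally by fragment:
  F3CCH2 → C:2 H:2 F:3
  CH2 → C:1 H:2
  CH3 → C:1 H:3
Element totals:
  C: 4
  H: 7
  F: 3

C4H7F3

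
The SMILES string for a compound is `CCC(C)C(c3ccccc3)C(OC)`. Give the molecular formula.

Atom tally by fragment:
  CH3 → C:1 H:3
  CH2 → C:1 H:2
  CH(CH3) → C:2 H:4
  CH(C6H5) → C:7 H:6
  CH2OCH3 → C:2 H:5 O:1
Element totals:
  C: 13
  H: 20
  O: 1

C13H20O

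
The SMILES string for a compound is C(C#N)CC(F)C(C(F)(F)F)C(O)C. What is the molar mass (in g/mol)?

Atom tally by fragment:
  NCCH2 → C:2 H:2 N:1
  CH2 → C:1 H:2
  CH(F) → C:1 H:1 F:1
  CH(CF3) → C:2 H:1 F:3
  CH(OH) → C:1 H:2 O:1
  CH3 → C:1 H:3
Element totals:
  C: 8
  H: 11
  F: 4
  N: 1
  O: 1
Molecular formula: C8H11F4NO.
  M = 8(12.011) + 11(1.008) + 4(18.998) + 14.007 + 15.999
    = 96.088 + 11.088 + 75.992 + 14.007 + 15.999 = 213.174

213.17 g/mol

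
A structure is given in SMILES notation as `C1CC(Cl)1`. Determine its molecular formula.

Atom tally by fragment:
  cyclopropane ring core → C:3 H:6
  (− 1 ring H displaced by substituents)
  + Cl → Cl:1
Element totals:
  C: 3
  H: 5
  Cl: 1

C3H5Cl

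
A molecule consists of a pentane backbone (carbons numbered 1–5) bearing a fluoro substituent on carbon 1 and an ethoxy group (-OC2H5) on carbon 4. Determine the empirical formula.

Atom tally by fragment:
  FCH2 → C:1 H:2 F:1
  CH2 → C:1 H:2
  CH2 → C:1 H:2
  CH(OC2H5) → C:3 H:6 O:1
  CH3 → C:1 H:3
Element totals:
  C: 7
  H: 15
  F: 1
  O: 1
Molecular formula: C7H15FO.
gcd of subscripts (7, 1, 15, 1) = 1, so the empirical formula equals the molecular formula.

C7H15FO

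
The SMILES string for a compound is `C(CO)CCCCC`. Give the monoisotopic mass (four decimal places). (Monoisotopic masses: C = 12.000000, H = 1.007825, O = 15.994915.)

Atom tally by fragment:
  HOCH2CH2 → C:2 H:5 O:1
  CH2 → C:1 H:2
  CH2 → C:1 H:2
  CH2 → C:1 H:2
  CH2 → C:1 H:2
  CH3 → C:1 H:3
Element totals:
  C: 7
  H: 16
  O: 1
Molecular formula: C7H16O.
  M = 7(12.0) + 16(1.007825) + 15.994915
    = 84.000000 + 16.125200 + 15.994915 = 116.120115

116.1201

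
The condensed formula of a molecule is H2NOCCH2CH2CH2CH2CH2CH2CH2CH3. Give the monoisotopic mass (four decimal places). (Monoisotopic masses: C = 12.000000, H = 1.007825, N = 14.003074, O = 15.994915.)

Element totals:
  C: 9
  H: 19
  N: 1
  O: 1
Molecular formula: C9H19NO.
  M = 9(12.0) + 19(1.007825) + 14.003074 + 15.994915
    = 108.000000 + 19.148675 + 14.003074 + 15.994915 = 157.146664

157.1467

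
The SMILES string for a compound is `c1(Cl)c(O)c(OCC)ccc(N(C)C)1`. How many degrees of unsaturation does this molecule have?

Atom tally by fragment:
  benzene ring core → C:6 H:6
  (− 4 ring H displaced by substituents)
  + Cl → Cl:1
  + OH → O:1 H:1
  + OC2H5 → C:2 H:5 O:1
  + N(CH3)2 → N:1 C:2 H:6
Element totals:
  C: 10
  H: 14
  Cl: 1
  N: 1
  O: 2
Molecular formula: C10H14ClNO2.
DoU = (2C + 2 + N − H − X) / 2 = (2·10 + 2 + 1 − 14 − 1) / 2 = 4.

4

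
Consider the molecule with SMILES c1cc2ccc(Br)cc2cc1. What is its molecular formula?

C10H7Br

Atom tally by fragment:
  naphthalene ring system core → C:10 H:8
  (− 1 ring H displaced by substituents)
  + Br → Br:1
Element totals:
  C: 10
  H: 7
  Br: 1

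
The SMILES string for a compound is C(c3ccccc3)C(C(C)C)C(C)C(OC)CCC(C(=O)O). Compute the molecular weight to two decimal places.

306.45 g/mol

Atom tally by fragment:
  C6H5CH2 → C:7 H:7
  CH(CH(CH3)2) → C:4 H:8
  CH(CH3) → C:2 H:4
  CH(OCH3) → C:2 H:4 O:1
  CH2 → C:1 H:2
  CH2 → C:1 H:2
  CH2COOH → C:2 H:3 O:2
Element totals:
  C: 19
  H: 30
  O: 3
Molecular formula: C19H30O3.
  M = 19(12.011) + 30(1.008) + 3(15.999)
    = 228.209 + 30.240 + 47.997 = 306.446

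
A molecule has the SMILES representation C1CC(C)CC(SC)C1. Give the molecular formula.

C8H16S

Atom tally by fragment:
  cyclohexane ring core → C:6 H:12
  (− 2 ring H displaced by substituents)
  + CH3 → C:1 H:3
  + SCH3 → C:1 H:3 S:1
Element totals:
  C: 8
  H: 16
  S: 1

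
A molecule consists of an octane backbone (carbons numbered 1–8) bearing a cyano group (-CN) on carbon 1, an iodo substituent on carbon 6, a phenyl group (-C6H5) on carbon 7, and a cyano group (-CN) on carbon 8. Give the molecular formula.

Atom tally by fragment:
  NCCH2 → C:2 H:2 N:1
  CH2 → C:1 H:2
  CH2 → C:1 H:2
  CH2 → C:1 H:2
  CH2 → C:1 H:2
  CH(I) → C:1 H:1 I:1
  CH(C6H5) → C:7 H:6
  CH2CN → C:2 H:2 N:1
Element totals:
  C: 16
  H: 19
  I: 1
  N: 2

C16H19IN2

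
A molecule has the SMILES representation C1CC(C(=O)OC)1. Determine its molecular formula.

Atom tally by fragment:
  cyclopropane ring core → C:3 H:6
  (− 1 ring H displaced by substituents)
  + COOCH3 → C:2 H:3 O:2
Element totals:
  C: 5
  H: 8
  O: 2

C5H8O2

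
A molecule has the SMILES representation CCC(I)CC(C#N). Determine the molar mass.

Atom tally by fragment:
  CH3 → C:1 H:3
  CH2 → C:1 H:2
  CH(I) → C:1 H:1 I:1
  CH2 → C:1 H:2
  CH2CN → C:2 H:2 N:1
Element totals:
  C: 6
  H: 10
  I: 1
  N: 1
Molecular formula: C6H10IN.
  M = 6(12.011) + 10(1.008) + 126.904 + 14.007
    = 72.066 + 10.080 + 126.904 + 14.007 = 223.057

223.06 g/mol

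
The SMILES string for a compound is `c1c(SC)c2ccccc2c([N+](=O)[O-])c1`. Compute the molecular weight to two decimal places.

219.26 g/mol

Atom tally by fragment:
  naphthalene ring system core → C:10 H:8
  (− 2 ring H displaced by substituents)
  + SCH3 → C:1 H:3 S:1
  + NO2 → N:1 O:2
Element totals:
  C: 11
  H: 9
  N: 1
  O: 2
  S: 1
Molecular formula: C11H9NO2S.
  M = 11(12.011) + 9(1.008) + 14.007 + 2(15.999) + 32.06
    = 132.121 + 9.072 + 14.007 + 31.998 + 32.060 = 219.258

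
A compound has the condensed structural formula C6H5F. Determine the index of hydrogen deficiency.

4

Element totals:
  C: 6
  H: 5
  F: 1
Molecular formula: C6H5F.
DoU = (2C + 2 + N − H − X) / 2 = (2·6 + 2 + 0 − 5 − 1) / 2 = 4.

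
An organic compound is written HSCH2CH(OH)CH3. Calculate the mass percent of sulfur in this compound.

34.79%

Element totals:
  C: 3
  H: 8
  O: 1
  S: 1
Molecular formula: C3H8OS.
Molar mass = 92.156 g/mol.
Mass from S: 1 × 32.06 = 32.060 g/mol.
%S = 32.060 / 92.156 × 100 = 34.79%.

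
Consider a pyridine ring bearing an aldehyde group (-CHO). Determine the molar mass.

107.11 g/mol

Atom tally by fragment:
  pyridine ring core → C:5 H:5 N:1
  (− 1 ring H displaced by substituents)
  + CHO → C:1 H:1 O:1
Element totals:
  C: 6
  H: 5
  N: 1
  O: 1
Molecular formula: C6H5NO.
  M = 6(12.011) + 5(1.008) + 14.007 + 15.999
    = 72.066 + 5.040 + 14.007 + 15.999 = 107.112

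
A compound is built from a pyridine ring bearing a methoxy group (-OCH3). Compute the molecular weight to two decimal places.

109.13 g/mol

Atom tally by fragment:
  pyridine ring core → C:5 H:5 N:1
  (− 1 ring H displaced by substituents)
  + OCH3 → C:1 H:3 O:1
Element totals:
  C: 6
  H: 7
  N: 1
  O: 1
Molecular formula: C6H7NO.
  M = 6(12.011) + 7(1.008) + 14.007 + 15.999
    = 72.066 + 7.056 + 14.007 + 15.999 = 109.128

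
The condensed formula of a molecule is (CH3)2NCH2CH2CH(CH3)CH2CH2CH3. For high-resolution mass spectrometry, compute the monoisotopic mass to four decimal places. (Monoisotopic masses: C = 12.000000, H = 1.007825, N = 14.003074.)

143.1674

Element totals:
  C: 9
  H: 21
  N: 1
Molecular formula: C9H21N.
  M = 9(12.0) + 21(1.007825) + 14.003074
    = 108.000000 + 21.164325 + 14.003074 = 143.167399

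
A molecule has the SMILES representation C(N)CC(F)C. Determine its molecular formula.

C4H10FN

Atom tally by fragment:
  H2NCH2 → C:1 H:4 N:1
  CH2 → C:1 H:2
  CH(F) → C:1 H:1 F:1
  CH3 → C:1 H:3
Element totals:
  C: 4
  H: 10
  F: 1
  N: 1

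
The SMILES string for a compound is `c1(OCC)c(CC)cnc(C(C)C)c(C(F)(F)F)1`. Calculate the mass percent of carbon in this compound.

59.76%

Atom tally by fragment:
  pyridine ring core → C:5 H:5 N:1
  (− 4 ring H displaced by substituents)
  + OC2H5 → C:2 H:5 O:1
  + C2H5 → C:2 H:5
  + CH(CH3)2 → C:3 H:7
  + CF3 → C:1 F:3
Element totals:
  C: 13
  H: 18
  F: 3
  N: 1
  O: 1
Molecular formula: C13H18F3NO.
Molar mass = 261.287 g/mol.
Mass from C: 13 × 12.011 = 156.143 g/mol.
%C = 156.143 / 261.287 × 100 = 59.76%.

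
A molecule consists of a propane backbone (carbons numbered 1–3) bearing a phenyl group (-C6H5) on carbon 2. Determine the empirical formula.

C3H4

Atom tally by fragment:
  CH3 → C:1 H:3
  CH(C6H5) → C:7 H:6
  CH3 → C:1 H:3
Element totals:
  C: 9
  H: 12
Molecular formula: C9H12.
gcd of subscripts = 3; dividing each by 3:
  C: 9/3 = 3
  H: 12/3 = 4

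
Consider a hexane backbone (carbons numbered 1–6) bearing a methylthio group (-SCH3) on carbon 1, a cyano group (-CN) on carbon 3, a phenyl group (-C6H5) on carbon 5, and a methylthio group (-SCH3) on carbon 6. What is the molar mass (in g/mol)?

Atom tally by fragment:
  CH3SCH2 → C:2 H:5 S:1
  CH2 → C:1 H:2
  CH(CN) → C:2 H:1 N:1
  CH2 → C:1 H:2
  CH(C6H5) → C:7 H:6
  CH2SCH3 → C:2 H:5 S:1
Element totals:
  C: 15
  H: 21
  N: 1
  S: 2
Molecular formula: C15H21NS2.
  M = 15(12.011) + 21(1.008) + 14.007 + 2(32.06)
    = 180.165 + 21.168 + 14.007 + 64.120 = 279.460

279.46 g/mol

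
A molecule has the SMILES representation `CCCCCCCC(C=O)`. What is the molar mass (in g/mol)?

142.24 g/mol

Atom tally by fragment:
  CH3 → C:1 H:3
  CH2 → C:1 H:2
  CH2 → C:1 H:2
  CH2 → C:1 H:2
  CH2 → C:1 H:2
  CH2 → C:1 H:2
  CH2 → C:1 H:2
  CH2CHO → C:2 H:3 O:1
Element totals:
  C: 9
  H: 18
  O: 1
Molecular formula: C9H18O.
  M = 9(12.011) + 18(1.008) + 15.999
    = 108.099 + 18.144 + 15.999 = 142.242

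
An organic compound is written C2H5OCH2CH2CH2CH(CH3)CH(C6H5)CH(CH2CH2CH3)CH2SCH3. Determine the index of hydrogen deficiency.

4

Element totals:
  C: 20
  H: 34
  O: 1
  S: 1
Molecular formula: C20H34OS.
DoU = (2C + 2 + N − H − X) / 2 = (2·20 + 2 + 0 − 34 − 0) / 2 = 4.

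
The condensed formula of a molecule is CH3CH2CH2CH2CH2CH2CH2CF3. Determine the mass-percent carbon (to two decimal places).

Element totals:
  C: 8
  H: 15
  F: 3
Molecular formula: C8H15F3.
Molar mass = 168.202 g/mol.
Mass from C: 8 × 12.011 = 96.088 g/mol.
%C = 96.088 / 168.202 × 100 = 57.13%.

57.13%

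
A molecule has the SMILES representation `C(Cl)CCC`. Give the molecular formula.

Atom tally by fragment:
  ClCH2 → C:1 H:2 Cl:1
  CH2 → C:1 H:2
  CH2 → C:1 H:2
  CH3 → C:1 H:3
Element totals:
  C: 4
  H: 9
  Cl: 1

C4H9Cl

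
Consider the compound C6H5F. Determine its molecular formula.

C6H5F

Atom tally by fragment:
  benzene ring core → C:6 H:6
  (− 1 ring H displaced by substituents)
  + F → F:1
Element totals:
  C: 6
  H: 5
  F: 1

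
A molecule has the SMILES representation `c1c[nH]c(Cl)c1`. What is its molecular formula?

Atom tally by fragment:
  pyrrole ring core → C:4 H:5 N:1
  (− 1 ring H displaced by substituents)
  + Cl → Cl:1
Element totals:
  C: 4
  H: 4
  Cl: 1
  N: 1

C4H4ClN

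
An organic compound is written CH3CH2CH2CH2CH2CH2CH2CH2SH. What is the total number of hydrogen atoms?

18

Atom tally by fragment:
  CH3 → C:1 H:3
  CH2 → C:1 H:2
  CH2 → C:1 H:2
  CH2 → C:1 H:2
  CH2 → C:1 H:2
  CH2 → C:1 H:2
  CH2 → C:1 H:2
  CH2SH → C:1 H:3 S:1
Element totals:
  C: 8
  H: 18
  S: 1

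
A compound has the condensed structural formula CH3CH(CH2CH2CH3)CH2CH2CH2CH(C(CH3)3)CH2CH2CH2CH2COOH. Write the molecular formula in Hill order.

C18H36O2

Atom tally by fragment:
  CH3 → C:1 H:3
  CH(CH2CH2CH3) → C:4 H:8
  CH2 → C:1 H:2
  CH2 → C:1 H:2
  CH2 → C:1 H:2
  CH(C(CH3)3) → C:5 H:10
  CH2 → C:1 H:2
  CH2 → C:1 H:2
  CH2 → C:1 H:2
  CH2COOH → C:2 H:3 O:2
Element totals:
  C: 18
  H: 36
  O: 2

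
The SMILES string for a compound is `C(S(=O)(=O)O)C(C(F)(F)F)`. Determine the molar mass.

Atom tally by fragment:
  HO3SCH2 → C:1 H:3 S:1 O:3
  CH2CF3 → C:2 H:2 F:3
Element totals:
  C: 3
  H: 5
  F: 3
  O: 3
  S: 1
Molecular formula: C3H5F3O3S.
  M = 3(12.011) + 5(1.008) + 3(18.998) + 3(15.999) + 32.06
    = 36.033 + 5.040 + 56.994 + 47.997 + 32.060 = 178.124

178.12 g/mol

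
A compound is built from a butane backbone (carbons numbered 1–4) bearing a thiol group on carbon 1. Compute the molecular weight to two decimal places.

90.18 g/mol

Atom tally by fragment:
  HSCH2 → C:1 H:3 S:1
  CH2 → C:1 H:2
  CH2 → C:1 H:2
  CH3 → C:1 H:3
Element totals:
  C: 4
  H: 10
  S: 1
Molecular formula: C4H10S.
  M = 4(12.011) + 10(1.008) + 32.06
    = 48.044 + 10.080 + 32.060 = 90.184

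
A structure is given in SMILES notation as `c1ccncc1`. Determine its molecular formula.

Atom tally by fragment:
  pyridine ring core → C:5 H:5 N:1
Element totals:
  C: 5
  H: 5
  N: 1

C5H5N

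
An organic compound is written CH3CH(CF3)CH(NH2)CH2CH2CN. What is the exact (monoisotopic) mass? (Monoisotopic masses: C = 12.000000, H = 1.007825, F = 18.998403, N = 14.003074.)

180.0874

Element totals:
  C: 7
  H: 11
  F: 3
  N: 2
Molecular formula: C7H11F3N2.
  M = 7(12.0) + 11(1.007825) + 3(18.998403) + 2(14.003074)
    = 84.000000 + 11.086075 + 56.995209 + 28.006148 = 180.087432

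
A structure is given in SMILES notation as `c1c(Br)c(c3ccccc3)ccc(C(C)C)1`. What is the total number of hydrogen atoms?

15

Atom tally by fragment:
  benzene ring core → C:6 H:6
  (− 3 ring H displaced by substituents)
  + Br → Br:1
  + C6H5 → C:6 H:5
  + CH(CH3)2 → C:3 H:7
Element totals:
  C: 15
  H: 15
  Br: 1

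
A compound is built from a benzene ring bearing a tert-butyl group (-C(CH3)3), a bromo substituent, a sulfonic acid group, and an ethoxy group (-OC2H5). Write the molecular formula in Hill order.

Atom tally by fragment:
  benzene ring core → C:6 H:6
  (− 4 ring H displaced by substituents)
  + C(CH3)3 → C:4 H:9
  + Br → Br:1
  + SO3H → S:1 O:3 H:1
  + OC2H5 → C:2 H:5 O:1
Element totals:
  C: 12
  H: 17
  Br: 1
  O: 4
  S: 1

C12H17BrO4S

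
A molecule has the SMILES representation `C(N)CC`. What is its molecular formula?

C3H9N

Atom tally by fragment:
  H2NCH2 → C:1 H:4 N:1
  CH2 → C:1 H:2
  CH3 → C:1 H:3
Element totals:
  C: 3
  H: 9
  N: 1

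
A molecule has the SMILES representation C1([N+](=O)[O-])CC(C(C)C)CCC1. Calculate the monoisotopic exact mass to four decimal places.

Atom tally by fragment:
  cyclohexane ring core → C:6 H:12
  (− 2 ring H displaced by substituents)
  + NO2 → N:1 O:2
  + CH(CH3)2 → C:3 H:7
Element totals:
  C: 9
  H: 17
  N: 1
  O: 2
Molecular formula: C9H17NO2.
  M = 9(12.0) + 17(1.007825) + 14.003074 + 2(15.994915)
    = 108.000000 + 17.133025 + 14.003074 + 31.989830 = 171.125929

171.1259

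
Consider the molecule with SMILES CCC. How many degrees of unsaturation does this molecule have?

Atom tally by fragment:
  CH3 → C:1 H:3
  CH2 → C:1 H:2
  CH3 → C:1 H:3
Element totals:
  C: 3
  H: 8
Molecular formula: C3H8.
DoU = (2C + 2 + N − H − X) / 2 = (2·3 + 2 + 0 − 8 − 0) / 2 = 0.

0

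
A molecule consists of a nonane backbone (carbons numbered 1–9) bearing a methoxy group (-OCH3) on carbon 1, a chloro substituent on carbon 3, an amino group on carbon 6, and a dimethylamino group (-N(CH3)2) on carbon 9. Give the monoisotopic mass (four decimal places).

250.1812

Atom tally by fragment:
  CH3OCH2 → C:2 H:5 O:1
  CH2 → C:1 H:2
  CH(Cl) → C:1 H:1 Cl:1
  CH2 → C:1 H:2
  CH2 → C:1 H:2
  CH(NH2) → C:1 H:3 N:1
  CH2 → C:1 H:2
  CH2 → C:1 H:2
  CH2N(CH3)2 → C:3 H:8 N:1
Element totals:
  C: 12
  H: 27
  Cl: 1
  N: 2
  O: 1
Molecular formula: C12H27ClN2O.
  M = 12(12.0) + 27(1.007825) + 34.968853 + 2(14.003074) + 15.994915
    = 144.000000 + 27.211275 + 34.968853 + 28.006148 + 15.994915 = 250.181191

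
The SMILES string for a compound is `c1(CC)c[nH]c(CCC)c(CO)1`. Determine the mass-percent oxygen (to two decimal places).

9.57%

Atom tally by fragment:
  pyrrole ring core → C:4 H:5 N:1
  (− 3 ring H displaced by substituents)
  + C2H5 → C:2 H:5
  + CH2CH2CH3 → C:3 H:7
  + CH2OH → C:1 H:3 O:1
Element totals:
  C: 10
  H: 17
  N: 1
  O: 1
Molecular formula: C10H17NO.
Molar mass = 167.252 g/mol.
Mass from O: 1 × 15.999 = 15.999 g/mol.
%O = 15.999 / 167.252 × 100 = 9.57%.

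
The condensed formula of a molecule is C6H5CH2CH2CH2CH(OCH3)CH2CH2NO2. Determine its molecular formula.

Element totals:
  C: 13
  H: 19
  N: 1
  O: 3

C13H19NO3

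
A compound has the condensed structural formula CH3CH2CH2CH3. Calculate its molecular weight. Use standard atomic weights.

Element totals:
  C: 4
  H: 10
Molecular formula: C4H10.
  M = 4(12.011) + 10(1.008)
    = 48.044 + 10.080 = 58.124

58.12 g/mol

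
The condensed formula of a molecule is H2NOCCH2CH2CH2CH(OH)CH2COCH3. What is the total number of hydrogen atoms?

15

Element totals:
  C: 8
  H: 15
  N: 1
  O: 3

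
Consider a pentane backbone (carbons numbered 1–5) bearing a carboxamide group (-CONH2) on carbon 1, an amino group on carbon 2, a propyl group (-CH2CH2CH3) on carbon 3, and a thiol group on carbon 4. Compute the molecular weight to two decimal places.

204.33 g/mol

Atom tally by fragment:
  H2NOCCH2 → C:2 H:4 O:1 N:1
  CH(NH2) → C:1 H:3 N:1
  CH(CH2CH2CH3) → C:4 H:8
  CH(SH) → C:1 H:2 S:1
  CH3 → C:1 H:3
Element totals:
  C: 9
  H: 20
  N: 2
  O: 1
  S: 1
Molecular formula: C9H20N2OS.
  M = 9(12.011) + 20(1.008) + 2(14.007) + 15.999 + 32.06
    = 108.099 + 20.160 + 28.014 + 15.999 + 32.060 = 204.332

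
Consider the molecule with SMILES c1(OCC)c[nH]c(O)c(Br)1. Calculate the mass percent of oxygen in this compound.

15.53%

Atom tally by fragment:
  pyrrole ring core → C:4 H:5 N:1
  (− 3 ring H displaced by substituents)
  + OC2H5 → C:2 H:5 O:1
  + OH → O:1 H:1
  + Br → Br:1
Element totals:
  C: 6
  H: 8
  Br: 1
  N: 1
  O: 2
Molecular formula: C6H8BrNO2.
Molar mass = 206.039 g/mol.
Mass from O: 2 × 15.999 = 31.998 g/mol.
%O = 31.998 / 206.039 × 100 = 15.53%.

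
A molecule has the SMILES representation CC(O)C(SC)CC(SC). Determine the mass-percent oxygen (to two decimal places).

Atom tally by fragment:
  CH3 → C:1 H:3
  CH(OH) → C:1 H:2 O:1
  CH(SCH3) → C:2 H:4 S:1
  CH2 → C:1 H:2
  CH2SCH3 → C:2 H:5 S:1
Element totals:
  C: 7
  H: 16
  O: 1
  S: 2
Molecular formula: C7H16OS2.
Molar mass = 180.324 g/mol.
Mass from O: 1 × 15.999 = 15.999 g/mol.
%O = 15.999 / 180.324 × 100 = 8.87%.

8.87%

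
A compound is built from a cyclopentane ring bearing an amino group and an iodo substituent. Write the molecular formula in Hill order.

Atom tally by fragment:
  cyclopentane ring core → C:5 H:10
  (− 2 ring H displaced by substituents)
  + NH2 → N:1 H:2
  + I → I:1
Element totals:
  C: 5
  H: 10
  I: 1
  N: 1

C5H10IN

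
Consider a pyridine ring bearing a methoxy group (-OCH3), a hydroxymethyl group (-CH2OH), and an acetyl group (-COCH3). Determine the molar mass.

Atom tally by fragment:
  pyridine ring core → C:5 H:5 N:1
  (− 3 ring H displaced by substituents)
  + OCH3 → C:1 H:3 O:1
  + CH2OH → C:1 H:3 O:1
  + COCH3 → C:2 H:3 O:1
Element totals:
  C: 9
  H: 11
  N: 1
  O: 3
Molecular formula: C9H11NO3.
  M = 9(12.011) + 11(1.008) + 14.007 + 3(15.999)
    = 108.099 + 11.088 + 14.007 + 47.997 = 181.191

181.19 g/mol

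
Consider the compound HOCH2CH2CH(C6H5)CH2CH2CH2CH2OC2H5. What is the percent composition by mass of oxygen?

Atom tally by fragment:
  HOCH2 → C:1 H:3 O:1
  CH2 → C:1 H:2
  CH(C6H5) → C:7 H:6
  CH2 → C:1 H:2
  CH2 → C:1 H:2
  CH2 → C:1 H:2
  CH2OC2H5 → C:3 H:7 O:1
Element totals:
  C: 15
  H: 24
  O: 2
Molecular formula: C15H24O2.
Molar mass = 236.355 g/mol.
Mass from O: 2 × 15.999 = 31.998 g/mol.
%O = 31.998 / 236.355 × 100 = 13.54%.

13.54%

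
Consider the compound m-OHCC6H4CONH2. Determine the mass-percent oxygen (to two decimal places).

Atom tally by fragment:
  benzene ring core → C:6 H:6
  (− 2 ring H displaced by substituents)
  + CHO → C:1 H:1 O:1
  + CONH2 → C:1 H:2 O:1 N:1
Element totals:
  C: 8
  H: 7
  N: 1
  O: 2
Molecular formula: C8H7NO2.
Molar mass = 149.149 g/mol.
Mass from O: 2 × 15.999 = 31.998 g/mol.
%O = 31.998 / 149.149 × 100 = 21.45%.

21.45%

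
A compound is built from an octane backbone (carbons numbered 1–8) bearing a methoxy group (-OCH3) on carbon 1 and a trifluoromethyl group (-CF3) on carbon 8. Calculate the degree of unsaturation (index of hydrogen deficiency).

0

Atom tally by fragment:
  CH3OCH2 → C:2 H:5 O:1
  CH2 → C:1 H:2
  CH2 → C:1 H:2
  CH2 → C:1 H:2
  CH2 → C:1 H:2
  CH2 → C:1 H:2
  CH2 → C:1 H:2
  CH2CF3 → C:2 H:2 F:3
Element totals:
  C: 10
  H: 19
  F: 3
  O: 1
Molecular formula: C10H19F3O.
DoU = (2C + 2 + N − H − X) / 2 = (2·10 + 2 + 0 − 19 − 3) / 2 = 0.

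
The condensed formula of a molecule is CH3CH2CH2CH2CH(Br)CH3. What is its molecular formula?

C6H13Br

Atom tally by fragment:
  CH3 → C:1 H:3
  CH2 → C:1 H:2
  CH2 → C:1 H:2
  CH2 → C:1 H:2
  CH(Br) → C:1 H:1 Br:1
  CH3 → C:1 H:3
Element totals:
  C: 6
  H: 13
  Br: 1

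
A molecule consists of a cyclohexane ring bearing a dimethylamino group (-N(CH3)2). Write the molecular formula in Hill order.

Atom tally by fragment:
  cyclohexane ring core → C:6 H:12
  (− 1 ring H displaced by substituents)
  + N(CH3)2 → N:1 C:2 H:6
Element totals:
  C: 8
  H: 17
  N: 1

C8H17N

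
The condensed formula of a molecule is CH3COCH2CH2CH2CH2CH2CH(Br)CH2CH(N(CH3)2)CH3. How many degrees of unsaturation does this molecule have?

1

Element totals:
  C: 13
  H: 26
  Br: 1
  N: 1
  O: 1
Molecular formula: C13H26BrNO.
DoU = (2C + 2 + N − H − X) / 2 = (2·13 + 2 + 1 − 26 − 1) / 2 = 1.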